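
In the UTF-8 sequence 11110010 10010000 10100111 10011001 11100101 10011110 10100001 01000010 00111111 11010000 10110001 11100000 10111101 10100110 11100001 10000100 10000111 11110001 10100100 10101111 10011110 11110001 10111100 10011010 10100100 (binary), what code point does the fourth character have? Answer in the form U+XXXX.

Offset 0: leading byte 0xF2 = 11110010 → 4-byte char #1 = F2 90 A7 99.
Offset 4: leading byte 0xE5 = 11100101 → 3-byte char #2 = E5 9E A1.
Offset 7: leading byte 0x42 = 01000010 → 1-byte char #3 = 42.
Offset 8: leading byte 0x3F = 00111111 → 1-byte char #4 = 3F.
Leading byte 0x3F = 00111111 matches 0xxxxxxx → 1-byte sequence.
Byte 1: 0x3F = 00111111, payload 0111111 (7 bits).
Concatenate: 0111111 = 0x3F (7 bits → U+003F).

U+003F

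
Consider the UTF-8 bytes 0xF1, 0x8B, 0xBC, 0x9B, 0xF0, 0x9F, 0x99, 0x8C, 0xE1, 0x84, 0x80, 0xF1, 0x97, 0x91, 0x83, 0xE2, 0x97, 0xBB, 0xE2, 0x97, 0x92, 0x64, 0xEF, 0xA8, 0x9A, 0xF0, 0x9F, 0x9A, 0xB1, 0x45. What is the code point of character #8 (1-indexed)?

Offset 0: leading byte 0xF1 = 11110001 → 4-byte char #1 = F1 8B BC 9B.
Offset 4: leading byte 0xF0 = 11110000 → 4-byte char #2 = F0 9F 99 8C.
Offset 8: leading byte 0xE1 = 11100001 → 3-byte char #3 = E1 84 80.
Offset 11: leading byte 0xF1 = 11110001 → 4-byte char #4 = F1 97 91 83.
Offset 15: leading byte 0xE2 = 11100010 → 3-byte char #5 = E2 97 BB.
Offset 18: leading byte 0xE2 = 11100010 → 3-byte char #6 = E2 97 92.
Offset 21: leading byte 0x64 = 01100100 → 1-byte char #7 = 64.
Offset 22: leading byte 0xEF = 11101111 → 3-byte char #8 = EF A8 9A.
Leading byte 0xEF = 11101111 matches 1110xxxx → 3-byte sequence.
Byte 1: 0xEF = 11101111, payload 1111 (4 bits).
Byte 2: 0xA8 = 10101000 (10xxxxxx ✓), payload 101000.
Byte 3: 0x9A = 10011010 (10xxxxxx ✓), payload 011010.
Concatenate: 1111101000011010 = 0xFA1A (16 bits → U+FA1A).

U+FA1A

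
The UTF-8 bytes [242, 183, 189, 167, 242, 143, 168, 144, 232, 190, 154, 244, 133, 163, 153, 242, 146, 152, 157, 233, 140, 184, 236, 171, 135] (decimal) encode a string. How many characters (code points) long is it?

Byte at offset 0: 0xF2 = 11110010 → 4-byte char (#1). Advance 4.
Byte at offset 4: 0xF2 = 11110010 → 4-byte char (#2). Advance 4.
Byte at offset 8: 0xE8 = 11101000 → 3-byte char (#3). Advance 3.
Byte at offset 11: 0xF4 = 11110100 → 4-byte char (#4). Advance 4.
Byte at offset 15: 0xF2 = 11110010 → 4-byte char (#5). Advance 4.
Byte at offset 19: 0xE9 = 11101001 → 3-byte char (#6). Advance 3.
Byte at offset 22: 0xEC = 11101100 → 3-byte char (#7). Advance 3.
Reached end at offset 25 after 7 code points.

7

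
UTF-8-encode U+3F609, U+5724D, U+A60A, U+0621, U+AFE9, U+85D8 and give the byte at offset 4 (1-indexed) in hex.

0x89

1-indexed offset 4 is 0-indexed offset 3.
U+3F609 → 4-byte form F0 BF 98 89 at offsets 0–3.
Offset 3 falls in char 1's range; it's byte 4 of F0 BF 98 89 = 0x89.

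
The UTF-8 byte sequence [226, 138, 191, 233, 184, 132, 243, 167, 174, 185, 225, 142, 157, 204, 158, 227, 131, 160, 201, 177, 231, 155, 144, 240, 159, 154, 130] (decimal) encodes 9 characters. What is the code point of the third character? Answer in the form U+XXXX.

Offset 0: leading byte 0xE2 = 11100010 → 3-byte char #1 = E2 8A BF.
Offset 3: leading byte 0xE9 = 11101001 → 3-byte char #2 = E9 B8 84.
Offset 6: leading byte 0xF3 = 11110011 → 4-byte char #3 = F3 A7 AE B9.
Leading byte 0xF3 = 11110011 matches 11110xxx → 4-byte sequence.
Byte 1: 0xF3 = 11110011, payload 011 (3 bits).
Byte 2: 0xA7 = 10100111 (10xxxxxx ✓), payload 100111.
Byte 3: 0xAE = 10101110 (10xxxxxx ✓), payload 101110.
Byte 4: 0xB9 = 10111001 (10xxxxxx ✓), payload 111001.
Concatenate: 011100111101110111001 = 0xE7BB9 (21 bits → U+E7BB9).

U+E7BB9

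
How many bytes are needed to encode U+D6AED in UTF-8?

4

U+D6AED = 0xD6AED. UTF-8 uses 1 byte below 0x80, 2 below 0x800, 3 below 0x10000, 4 up to 0x10FFFF. 0xD6AED is in U+10000–U+10FFFF → 4 bytes.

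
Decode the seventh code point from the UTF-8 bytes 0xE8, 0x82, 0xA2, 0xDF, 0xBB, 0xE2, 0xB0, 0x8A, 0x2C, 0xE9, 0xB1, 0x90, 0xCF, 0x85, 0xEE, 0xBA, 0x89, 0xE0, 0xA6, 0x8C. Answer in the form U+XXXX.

Offset 0: leading byte 0xE8 = 11101000 → 3-byte char #1 = E8 82 A2.
Offset 3: leading byte 0xDF = 11011111 → 2-byte char #2 = DF BB.
Offset 5: leading byte 0xE2 = 11100010 → 3-byte char #3 = E2 B0 8A.
Offset 8: leading byte 0x2C = 00101100 → 1-byte char #4 = 2C.
Offset 9: leading byte 0xE9 = 11101001 → 3-byte char #5 = E9 B1 90.
Offset 12: leading byte 0xCF = 11001111 → 2-byte char #6 = CF 85.
Offset 14: leading byte 0xEE = 11101110 → 3-byte char #7 = EE BA 89.
Leading byte 0xEE = 11101110 matches 1110xxxx → 3-byte sequence.
Byte 1: 0xEE = 11101110, payload 1110 (4 bits).
Byte 2: 0xBA = 10111010 (10xxxxxx ✓), payload 111010.
Byte 3: 0x89 = 10001001 (10xxxxxx ✓), payload 001001.
Concatenate: 1110111010001001 = 0xEE89 (16 bits → U+EE89).

U+EE89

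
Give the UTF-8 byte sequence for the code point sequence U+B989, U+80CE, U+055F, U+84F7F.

EB A6 89 E8 83 8E D5 9F F2 84 BD BF

U+B989: 3-byte form → EB A6 89.
U+80CE: 3-byte form → E8 83 8E.
U+055F: 2-byte form → D5 9F.
U+84F7F: 4-byte form → F2 84 BD BF.
Concatenated (12 bytes): EB A6 89 E8 83 8E D5 9F F2 84 BD BF.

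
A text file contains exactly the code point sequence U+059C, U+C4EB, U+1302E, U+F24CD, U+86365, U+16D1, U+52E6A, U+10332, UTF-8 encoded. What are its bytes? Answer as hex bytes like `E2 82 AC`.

U+059C: 2-byte form → D6 9C.
U+C4EB: 3-byte form → EC 93 AB.
U+1302E: 4-byte form → F0 93 80 AE.
U+F24CD: 4-byte form → F3 B2 93 8D.
U+86365: 4-byte form → F2 86 8D A5.
U+16D1: 3-byte form → E1 9B 91.
U+52E6A: 4-byte form → F1 92 B9 AA.
U+10332: 4-byte form → F0 90 8C B2.
Concatenated (28 bytes): D6 9C EC 93 AB F0 93 80 AE F3 B2 93 8D F2 86 8D A5 E1 9B 91 F1 92 B9 AA F0 90 8C B2.

D6 9C EC 93 AB F0 93 80 AE F3 B2 93 8D F2 86 8D A5 E1 9B 91 F1 92 B9 AA F0 90 8C B2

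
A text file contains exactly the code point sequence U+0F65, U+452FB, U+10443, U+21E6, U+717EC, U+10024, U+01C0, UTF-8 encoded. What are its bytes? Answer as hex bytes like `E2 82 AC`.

E0 BD A5 F1 85 8B BB F0 90 91 83 E2 87 A6 F1 B1 9F AC F0 90 80 A4 C7 80

U+0F65: 3-byte form → E0 BD A5.
U+452FB: 4-byte form → F1 85 8B BB.
U+10443: 4-byte form → F0 90 91 83.
U+21E6: 3-byte form → E2 87 A6.
U+717EC: 4-byte form → F1 B1 9F AC.
U+10024: 4-byte form → F0 90 80 A4.
U+01C0: 2-byte form → C7 80.
Concatenated (24 bytes): E0 BD A5 F1 85 8B BB F0 90 91 83 E2 87 A6 F1 B1 9F AC F0 90 80 A4 C7 80.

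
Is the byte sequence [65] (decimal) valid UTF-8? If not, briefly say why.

valid

Leading byte 0x41 = 01000001 → 1-byte form.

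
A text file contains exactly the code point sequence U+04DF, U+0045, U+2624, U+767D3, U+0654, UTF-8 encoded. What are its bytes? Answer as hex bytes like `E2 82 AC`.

U+04DF: 2-byte form → D3 9F.
U+0045: 1-byte form → 45.
U+2624: 3-byte form → E2 98 A4.
U+767D3: 4-byte form → F1 B6 9F 93.
U+0654: 2-byte form → D9 94.
Concatenated (12 bytes): D3 9F 45 E2 98 A4 F1 B6 9F 93 D9 94.

D3 9F 45 E2 98 A4 F1 B6 9F 93 D9 94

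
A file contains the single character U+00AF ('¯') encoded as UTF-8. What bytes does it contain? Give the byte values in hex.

U+00AF = 0xAF = 175 decimal. In range U+0080–U+07FF → 2-byte form: 110xxxxx 10xxxxxx.
Binary (11 bits): 00010101111.
Split 5+6: 00010 | 101111.
Byte 1: 11000010 = 0xC2.
Byte 2: 10101111 = 0xAF.

C2 AF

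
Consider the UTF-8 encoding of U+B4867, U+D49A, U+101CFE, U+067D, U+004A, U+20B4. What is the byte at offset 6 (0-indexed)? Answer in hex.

0x9A

U+B4867 → 4-byte form F2 B4 A1 A7 at offsets 0–3.
U+D49A → 3-byte form ED 92 9A at offsets 4–6.
Offset 6 falls in char 2's range; it's byte 3 of ED 92 9A = 0x9A.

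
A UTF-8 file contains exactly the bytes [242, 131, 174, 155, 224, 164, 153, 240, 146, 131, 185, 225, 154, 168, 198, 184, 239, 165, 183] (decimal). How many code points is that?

6

Byte at offset 0: 0xF2 = 11110010 → 4-byte char (#1). Advance 4.
Byte at offset 4: 0xE0 = 11100000 → 3-byte char (#2). Advance 3.
Byte at offset 7: 0xF0 = 11110000 → 4-byte char (#3). Advance 4.
Byte at offset 11: 0xE1 = 11100001 → 3-byte char (#4). Advance 3.
Byte at offset 14: 0xC6 = 11000110 → 2-byte char (#5). Advance 2.
Byte at offset 16: 0xEF = 11101111 → 3-byte char (#6). Advance 3.
Reached end at offset 19 after 6 code points.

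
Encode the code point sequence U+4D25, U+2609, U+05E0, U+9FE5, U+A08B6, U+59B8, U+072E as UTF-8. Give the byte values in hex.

U+4D25: 3-byte form → E4 B4 A5.
U+2609: 3-byte form → E2 98 89.
U+05E0: 2-byte form → D7 A0.
U+9FE5: 3-byte form → E9 BF A5.
U+A08B6: 4-byte form → F2 A0 A2 B6.
U+59B8: 3-byte form → E5 A6 B8.
U+072E: 2-byte form → DC AE.
Concatenated (20 bytes): E4 B4 A5 E2 98 89 D7 A0 E9 BF A5 F2 A0 A2 B6 E5 A6 B8 DC AE.

E4 B4 A5 E2 98 89 D7 A0 E9 BF A5 F2 A0 A2 B6 E5 A6 B8 DC AE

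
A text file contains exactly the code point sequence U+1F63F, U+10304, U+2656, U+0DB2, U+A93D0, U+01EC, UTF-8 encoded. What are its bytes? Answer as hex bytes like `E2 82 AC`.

U+1F63F: 4-byte form → F0 9F 98 BF.
U+10304: 4-byte form → F0 90 8C 84.
U+2656: 3-byte form → E2 99 96.
U+0DB2: 3-byte form → E0 B6 B2.
U+A93D0: 4-byte form → F2 A9 8F 90.
U+01EC: 2-byte form → C7 AC.
Concatenated (20 bytes): F0 9F 98 BF F0 90 8C 84 E2 99 96 E0 B6 B2 F2 A9 8F 90 C7 AC.

F0 9F 98 BF F0 90 8C 84 E2 99 96 E0 B6 B2 F2 A9 8F 90 C7 AC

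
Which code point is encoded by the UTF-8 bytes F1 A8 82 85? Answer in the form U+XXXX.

U+68085

Leading byte 0xF1 = 11110001 matches 11110xxx → 4-byte sequence.
Byte 1: 0xF1 = 11110001, payload 001 (3 bits).
Byte 2: 0xA8 = 10101000 (10xxxxxx ✓), payload 101000.
Byte 3: 0x82 = 10000010 (10xxxxxx ✓), payload 000010.
Byte 4: 0x85 = 10000101 (10xxxxxx ✓), payload 000101.
Concatenate: 001101000000010000101 = 0x68085 (21 bits → U+68085).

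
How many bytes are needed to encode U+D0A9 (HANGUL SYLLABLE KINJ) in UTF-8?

U+D0A9 = 0xD0A9. UTF-8 uses 1 byte below 0x80, 2 below 0x800, 3 below 0x10000, 4 up to 0x10FFFF. 0xD0A9 is in U+0800–U+FFFF → 3 bytes.

3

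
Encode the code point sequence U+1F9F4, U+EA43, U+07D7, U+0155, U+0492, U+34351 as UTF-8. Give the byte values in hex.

U+1F9F4: 4-byte form → F0 9F A7 B4.
U+EA43: 3-byte form → EE A9 83.
U+07D7: 2-byte form → DF 97.
U+0155: 2-byte form → C5 95.
U+0492: 2-byte form → D2 92.
U+34351: 4-byte form → F0 B4 8D 91.
Concatenated (17 bytes): F0 9F A7 B4 EE A9 83 DF 97 C5 95 D2 92 F0 B4 8D 91.

F0 9F A7 B4 EE A9 83 DF 97 C5 95 D2 92 F0 B4 8D 91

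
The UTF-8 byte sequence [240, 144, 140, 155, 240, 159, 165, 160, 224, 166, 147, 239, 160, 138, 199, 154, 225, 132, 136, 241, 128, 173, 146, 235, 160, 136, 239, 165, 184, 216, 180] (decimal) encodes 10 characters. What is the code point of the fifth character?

Offset 0: leading byte 0xF0 = 11110000 → 4-byte char #1 = F0 90 8C 9B.
Offset 4: leading byte 0xF0 = 11110000 → 4-byte char #2 = F0 9F A5 A0.
Offset 8: leading byte 0xE0 = 11100000 → 3-byte char #3 = E0 A6 93.
Offset 11: leading byte 0xEF = 11101111 → 3-byte char #4 = EF A0 8A.
Offset 14: leading byte 0xC7 = 11000111 → 2-byte char #5 = C7 9A.
Leading byte 0xC7 = 11000111 matches 110xxxxx → 2-byte sequence.
Byte 1: 0xC7 = 11000111, payload 00111 (5 bits).
Byte 2: 0x9A = 10011010 (10xxxxxx ✓), payload 011010.
Concatenate: 00111011010 = 0x1DA (11 bits → U+01DA).

U+01DA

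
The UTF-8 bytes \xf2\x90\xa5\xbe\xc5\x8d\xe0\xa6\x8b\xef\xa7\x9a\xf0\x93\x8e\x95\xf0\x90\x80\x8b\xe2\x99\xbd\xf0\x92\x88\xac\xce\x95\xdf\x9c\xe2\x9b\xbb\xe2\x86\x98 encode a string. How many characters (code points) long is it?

Byte at offset 0: 0xF2 = 11110010 → 4-byte char (#1). Advance 4.
Byte at offset 4: 0xC5 = 11000101 → 2-byte char (#2). Advance 2.
Byte at offset 6: 0xE0 = 11100000 → 3-byte char (#3). Advance 3.
Byte at offset 9: 0xEF = 11101111 → 3-byte char (#4). Advance 3.
Byte at offset 12: 0xF0 = 11110000 → 4-byte char (#5). Advance 4.
Byte at offset 16: 0xF0 = 11110000 → 4-byte char (#6). Advance 4.
Byte at offset 20: 0xE2 = 11100010 → 3-byte char (#7). Advance 3.
Byte at offset 23: 0xF0 = 11110000 → 4-byte char (#8). Advance 4.
Byte at offset 27: 0xCE = 11001110 → 2-byte char (#9). Advance 2.
Byte at offset 29: 0xDF = 11011111 → 2-byte char (#10). Advance 2.
Byte at offset 31: 0xE2 = 11100010 → 3-byte char (#11). Advance 3.
Byte at offset 34: 0xE2 = 11100010 → 3-byte char (#12). Advance 3.
Reached end at offset 37 after 12 code points.

12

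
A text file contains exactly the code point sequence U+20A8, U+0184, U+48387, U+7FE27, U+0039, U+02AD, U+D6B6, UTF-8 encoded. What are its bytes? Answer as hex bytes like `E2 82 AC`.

U+20A8: 3-byte form → E2 82 A8.
U+0184: 2-byte form → C6 84.
U+48387: 4-byte form → F1 88 8E 87.
U+7FE27: 4-byte form → F1 BF B8 A7.
U+0039: 1-byte form → 39.
U+02AD: 2-byte form → CA AD.
U+D6B6: 3-byte form → ED 9A B6.
Concatenated (19 bytes): E2 82 A8 C6 84 F1 88 8E 87 F1 BF B8 A7 39 CA AD ED 9A B6.

E2 82 A8 C6 84 F1 88 8E 87 F1 BF B8 A7 39 CA AD ED 9A B6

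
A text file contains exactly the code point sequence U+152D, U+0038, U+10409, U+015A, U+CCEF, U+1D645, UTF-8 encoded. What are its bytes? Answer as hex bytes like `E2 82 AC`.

U+152D: 3-byte form → E1 94 AD.
U+0038: 1-byte form → 38.
U+10409: 4-byte form → F0 90 90 89.
U+015A: 2-byte form → C5 9A.
U+CCEF: 3-byte form → EC B3 AF.
U+1D645: 4-byte form → F0 9D 99 85.
Concatenated (17 bytes): E1 94 AD 38 F0 90 90 89 C5 9A EC B3 AF F0 9D 99 85.

E1 94 AD 38 F0 90 90 89 C5 9A EC B3 AF F0 9D 99 85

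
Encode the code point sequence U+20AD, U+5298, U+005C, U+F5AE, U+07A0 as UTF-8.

U+20AD: 3-byte form → E2 82 AD.
U+5298: 3-byte form → E5 8A 98.
U+005C: 1-byte form → 5C.
U+F5AE: 3-byte form → EF 96 AE.
U+07A0: 2-byte form → DE A0.
Concatenated (12 bytes): E2 82 AD E5 8A 98 5C EF 96 AE DE A0.

E2 82 AD E5 8A 98 5C EF 96 AE DE A0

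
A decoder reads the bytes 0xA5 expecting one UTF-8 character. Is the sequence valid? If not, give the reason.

invalid (continuation byte with no leading byte)

Byte 0xA5 = 10100101 has the form 10xxxxxx — a continuation byte — but there is no preceding leading byte.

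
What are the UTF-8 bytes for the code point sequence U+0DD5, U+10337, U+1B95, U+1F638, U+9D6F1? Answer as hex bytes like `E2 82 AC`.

U+0DD5: 3-byte form → E0 B7 95.
U+10337: 4-byte form → F0 90 8C B7.
U+1B95: 3-byte form → E1 AE 95.
U+1F638: 4-byte form → F0 9F 98 B8.
U+9D6F1: 4-byte form → F2 9D 9B B1.
Concatenated (18 bytes): E0 B7 95 F0 90 8C B7 E1 AE 95 F0 9F 98 B8 F2 9D 9B B1.

E0 B7 95 F0 90 8C B7 E1 AE 95 F0 9F 98 B8 F2 9D 9B B1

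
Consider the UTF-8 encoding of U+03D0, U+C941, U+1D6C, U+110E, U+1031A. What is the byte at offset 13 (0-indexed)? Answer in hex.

U+03D0 → 2-byte form CF 90 at offsets 0–1.
U+C941 → 3-byte form EC A5 81 at offsets 2–4.
U+1D6C → 3-byte form E1 B5 AC at offsets 5–7.
U+110E → 3-byte form E1 84 8E at offsets 8–10.
U+1031A → 4-byte form F0 90 8C 9A at offsets 11–14.
Offset 13 falls in char 5's range; it's byte 3 of F0 90 8C 9A = 0x8C.

0x8C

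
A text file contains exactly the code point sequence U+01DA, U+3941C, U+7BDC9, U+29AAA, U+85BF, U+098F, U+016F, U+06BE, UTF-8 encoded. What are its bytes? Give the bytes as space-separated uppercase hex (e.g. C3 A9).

C7 9A F0 B9 90 9C F1 BB B7 89 F0 A9 AA AA E8 96 BF E0 A6 8F C5 AF DA BE

U+01DA: 2-byte form → C7 9A.
U+3941C: 4-byte form → F0 B9 90 9C.
U+7BDC9: 4-byte form → F1 BB B7 89.
U+29AAA: 4-byte form → F0 A9 AA AA.
U+85BF: 3-byte form → E8 96 BF.
U+098F: 3-byte form → E0 A6 8F.
U+016F: 2-byte form → C5 AF.
U+06BE: 2-byte form → DA BE.
Concatenated (24 bytes): C7 9A F0 B9 90 9C F1 BB B7 89 F0 A9 AA AA E8 96 BF E0 A6 8F C5 AF DA BE.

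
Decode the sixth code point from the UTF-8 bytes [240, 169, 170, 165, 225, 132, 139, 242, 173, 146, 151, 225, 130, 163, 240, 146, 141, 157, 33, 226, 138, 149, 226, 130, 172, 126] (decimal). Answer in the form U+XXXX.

Offset 0: leading byte 0xF0 = 11110000 → 4-byte char #1 = F0 A9 AA A5.
Offset 4: leading byte 0xE1 = 11100001 → 3-byte char #2 = E1 84 8B.
Offset 7: leading byte 0xF2 = 11110010 → 4-byte char #3 = F2 AD 92 97.
Offset 11: leading byte 0xE1 = 11100001 → 3-byte char #4 = E1 82 A3.
Offset 14: leading byte 0xF0 = 11110000 → 4-byte char #5 = F0 92 8D 9D.
Offset 18: leading byte 0x21 = 00100001 → 1-byte char #6 = 21.
Leading byte 0x21 = 00100001 matches 0xxxxxxx → 1-byte sequence.
Byte 1: 0x21 = 00100001, payload 0100001 (7 bits).
Concatenate: 0100001 = 0x21 (7 bits → U+0021).

U+0021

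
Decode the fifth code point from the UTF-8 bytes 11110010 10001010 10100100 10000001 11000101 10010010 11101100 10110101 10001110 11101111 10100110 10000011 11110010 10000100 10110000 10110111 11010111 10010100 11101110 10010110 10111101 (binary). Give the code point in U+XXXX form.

Offset 0: leading byte 0xF2 = 11110010 → 4-byte char #1 = F2 8A A4 81.
Offset 4: leading byte 0xC5 = 11000101 → 2-byte char #2 = C5 92.
Offset 6: leading byte 0xEC = 11101100 → 3-byte char #3 = EC B5 8E.
Offset 9: leading byte 0xEF = 11101111 → 3-byte char #4 = EF A6 83.
Offset 12: leading byte 0xF2 = 11110010 → 4-byte char #5 = F2 84 B0 B7.
Leading byte 0xF2 = 11110010 matches 11110xxx → 4-byte sequence.
Byte 1: 0xF2 = 11110010, payload 010 (3 bits).
Byte 2: 0x84 = 10000100 (10xxxxxx ✓), payload 000100.
Byte 3: 0xB0 = 10110000 (10xxxxxx ✓), payload 110000.
Byte 4: 0xB7 = 10110111 (10xxxxxx ✓), payload 110111.
Concatenate: 010000100110000110111 = 0x84C37 (21 bits → U+84C37).

U+84C37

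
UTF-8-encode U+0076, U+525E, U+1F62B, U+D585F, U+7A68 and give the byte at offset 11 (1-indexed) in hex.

0xA1

1-indexed offset 11 is 0-indexed offset 10.
U+0076 → 1-byte form 76 at offsets 0–0.
U+525E → 3-byte form E5 89 9E at offsets 1–3.
U+1F62B → 4-byte form F0 9F 98 AB at offsets 4–7.
U+D585F → 4-byte form F3 95 A1 9F at offsets 8–11.
Offset 10 falls in char 4's range; it's byte 3 of F3 95 A1 9F = 0xA1.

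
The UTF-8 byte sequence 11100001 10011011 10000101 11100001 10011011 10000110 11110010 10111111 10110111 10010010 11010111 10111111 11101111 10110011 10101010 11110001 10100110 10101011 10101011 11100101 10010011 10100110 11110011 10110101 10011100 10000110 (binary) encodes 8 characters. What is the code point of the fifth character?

U+FCEA

Offset 0: leading byte 0xE1 = 11100001 → 3-byte char #1 = E1 9B 85.
Offset 3: leading byte 0xE1 = 11100001 → 3-byte char #2 = E1 9B 86.
Offset 6: leading byte 0xF2 = 11110010 → 4-byte char #3 = F2 BF B7 92.
Offset 10: leading byte 0xD7 = 11010111 → 2-byte char #4 = D7 BF.
Offset 12: leading byte 0xEF = 11101111 → 3-byte char #5 = EF B3 AA.
Leading byte 0xEF = 11101111 matches 1110xxxx → 3-byte sequence.
Byte 1: 0xEF = 11101111, payload 1111 (4 bits).
Byte 2: 0xB3 = 10110011 (10xxxxxx ✓), payload 110011.
Byte 3: 0xAA = 10101010 (10xxxxxx ✓), payload 101010.
Concatenate: 1111110011101010 = 0xFCEA (16 bits → U+FCEA).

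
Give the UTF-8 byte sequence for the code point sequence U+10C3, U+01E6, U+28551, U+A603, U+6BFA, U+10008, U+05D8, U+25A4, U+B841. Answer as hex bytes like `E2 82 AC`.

U+10C3: 3-byte form → E1 83 83.
U+01E6: 2-byte form → C7 A6.
U+28551: 4-byte form → F0 A8 95 91.
U+A603: 3-byte form → EA 98 83.
U+6BFA: 3-byte form → E6 AF BA.
U+10008: 4-byte form → F0 90 80 88.
U+05D8: 2-byte form → D7 98.
U+25A4: 3-byte form → E2 96 A4.
U+B841: 3-byte form → EB A1 81.
Concatenated (27 bytes): E1 83 83 C7 A6 F0 A8 95 91 EA 98 83 E6 AF BA F0 90 80 88 D7 98 E2 96 A4 EB A1 81.

E1 83 83 C7 A6 F0 A8 95 91 EA 98 83 E6 AF BA F0 90 80 88 D7 98 E2 96 A4 EB A1 81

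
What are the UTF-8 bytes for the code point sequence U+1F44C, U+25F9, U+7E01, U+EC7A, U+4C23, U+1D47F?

F0 9F 91 8C E2 97 B9 E7 B8 81 EE B1 BA E4 B0 A3 F0 9D 91 BF

U+1F44C: 4-byte form → F0 9F 91 8C.
U+25F9: 3-byte form → E2 97 B9.
U+7E01: 3-byte form → E7 B8 81.
U+EC7A: 3-byte form → EE B1 BA.
U+4C23: 3-byte form → E4 B0 A3.
U+1D47F: 4-byte form → F0 9D 91 BF.
Concatenated (20 bytes): F0 9F 91 8C E2 97 B9 E7 B8 81 EE B1 BA E4 B0 A3 F0 9D 91 BF.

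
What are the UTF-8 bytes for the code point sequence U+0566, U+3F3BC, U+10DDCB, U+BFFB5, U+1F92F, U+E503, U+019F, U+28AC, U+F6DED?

D5 A6 F0 BF 8E BC F4 8D B7 8B F2 BF BE B5 F0 9F A4 AF EE 94 83 C6 9F E2 A2 AC F3 B6 B7 AD

U+0566: 2-byte form → D5 A6.
U+3F3BC: 4-byte form → F0 BF 8E BC.
U+10DDCB: 4-byte form → F4 8D B7 8B.
U+BFFB5: 4-byte form → F2 BF BE B5.
U+1F92F: 4-byte form → F0 9F A4 AF.
U+E503: 3-byte form → EE 94 83.
U+019F: 2-byte form → C6 9F.
U+28AC: 3-byte form → E2 A2 AC.
U+F6DED: 4-byte form → F3 B6 B7 AD.
Concatenated (30 bytes): D5 A6 F0 BF 8E BC F4 8D B7 8B F2 BF BE B5 F0 9F A4 AF EE 94 83 C6 9F E2 A2 AC F3 B6 B7 AD.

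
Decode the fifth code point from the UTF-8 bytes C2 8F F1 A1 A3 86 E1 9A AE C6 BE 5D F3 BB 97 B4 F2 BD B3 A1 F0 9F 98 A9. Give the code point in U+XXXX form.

Offset 0: leading byte 0xC2 = 11000010 → 2-byte char #1 = C2 8F.
Offset 2: leading byte 0xF1 = 11110001 → 4-byte char #2 = F1 A1 A3 86.
Offset 6: leading byte 0xE1 = 11100001 → 3-byte char #3 = E1 9A AE.
Offset 9: leading byte 0xC6 = 11000110 → 2-byte char #4 = C6 BE.
Offset 11: leading byte 0x5D = 01011101 → 1-byte char #5 = 5D.
Leading byte 0x5D = 01011101 matches 0xxxxxxx → 1-byte sequence.
Byte 1: 0x5D = 01011101, payload 1011101 (7 bits).
Concatenate: 1011101 = 0x5D (7 bits → U+005D).

U+005D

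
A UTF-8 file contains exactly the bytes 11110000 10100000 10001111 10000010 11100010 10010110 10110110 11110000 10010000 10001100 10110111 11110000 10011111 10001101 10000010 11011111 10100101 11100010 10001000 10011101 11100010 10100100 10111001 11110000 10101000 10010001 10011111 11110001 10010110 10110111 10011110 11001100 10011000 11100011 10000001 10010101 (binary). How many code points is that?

11

Byte at offset 0: 0xF0 = 11110000 → 4-byte char (#1). Advance 4.
Byte at offset 4: 0xE2 = 11100010 → 3-byte char (#2). Advance 3.
Byte at offset 7: 0xF0 = 11110000 → 4-byte char (#3). Advance 4.
Byte at offset 11: 0xF0 = 11110000 → 4-byte char (#4). Advance 4.
Byte at offset 15: 0xDF = 11011111 → 2-byte char (#5). Advance 2.
Byte at offset 17: 0xE2 = 11100010 → 3-byte char (#6). Advance 3.
Byte at offset 20: 0xE2 = 11100010 → 3-byte char (#7). Advance 3.
Byte at offset 23: 0xF0 = 11110000 → 4-byte char (#8). Advance 4.
Byte at offset 27: 0xF1 = 11110001 → 4-byte char (#9). Advance 4.
Byte at offset 31: 0xCC = 11001100 → 2-byte char (#10). Advance 2.
Byte at offset 33: 0xE3 = 11100011 → 3-byte char (#11). Advance 3.
Reached end at offset 36 after 11 code points.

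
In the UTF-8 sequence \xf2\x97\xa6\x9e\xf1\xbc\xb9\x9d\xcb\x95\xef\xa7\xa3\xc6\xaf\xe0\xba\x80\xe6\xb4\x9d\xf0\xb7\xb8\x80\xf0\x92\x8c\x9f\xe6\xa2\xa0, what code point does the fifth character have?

U+01AF

Offset 0: leading byte 0xF2 = 11110010 → 4-byte char #1 = F2 97 A6 9E.
Offset 4: leading byte 0xF1 = 11110001 → 4-byte char #2 = F1 BC B9 9D.
Offset 8: leading byte 0xCB = 11001011 → 2-byte char #3 = CB 95.
Offset 10: leading byte 0xEF = 11101111 → 3-byte char #4 = EF A7 A3.
Offset 13: leading byte 0xC6 = 11000110 → 2-byte char #5 = C6 AF.
Leading byte 0xC6 = 11000110 matches 110xxxxx → 2-byte sequence.
Byte 1: 0xC6 = 11000110, payload 00110 (5 bits).
Byte 2: 0xAF = 10101111 (10xxxxxx ✓), payload 101111.
Concatenate: 00110101111 = 0x1AF (11 bits → U+01AF).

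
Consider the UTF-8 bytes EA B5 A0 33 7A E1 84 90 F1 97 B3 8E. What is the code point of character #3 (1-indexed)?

U+007A

Offset 0: leading byte 0xEA = 11101010 → 3-byte char #1 = EA B5 A0.
Offset 3: leading byte 0x33 = 00110011 → 1-byte char #2 = 33.
Offset 4: leading byte 0x7A = 01111010 → 1-byte char #3 = 7A.
Leading byte 0x7A = 01111010 matches 0xxxxxxx → 1-byte sequence.
Byte 1: 0x7A = 01111010, payload 1111010 (7 bits).
Concatenate: 1111010 = 0x7A (7 bits → U+007A).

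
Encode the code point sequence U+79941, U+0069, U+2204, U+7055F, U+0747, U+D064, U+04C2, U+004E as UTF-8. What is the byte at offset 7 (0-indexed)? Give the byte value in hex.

U+79941 → 4-byte form F1 B9 A5 81 at offsets 0–3.
U+0069 → 1-byte form 69 at offsets 4–4.
U+2204 → 3-byte form E2 88 84 at offsets 5–7.
Offset 7 falls in char 3's range; it's byte 3 of E2 88 84 = 0x84.

0x84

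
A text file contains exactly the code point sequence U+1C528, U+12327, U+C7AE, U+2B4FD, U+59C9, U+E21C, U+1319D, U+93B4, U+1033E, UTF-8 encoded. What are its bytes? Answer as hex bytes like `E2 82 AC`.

F0 9C 94 A8 F0 92 8C A7 EC 9E AE F0 AB 93 BD E5 A7 89 EE 88 9C F0 93 86 9D E9 8E B4 F0 90 8C BE

U+1C528: 4-byte form → F0 9C 94 A8.
U+12327: 4-byte form → F0 92 8C A7.
U+C7AE: 3-byte form → EC 9E AE.
U+2B4FD: 4-byte form → F0 AB 93 BD.
U+59C9: 3-byte form → E5 A7 89.
U+E21C: 3-byte form → EE 88 9C.
U+1319D: 4-byte form → F0 93 86 9D.
U+93B4: 3-byte form → E9 8E B4.
U+1033E: 4-byte form → F0 90 8C BE.
Concatenated (32 bytes): F0 9C 94 A8 F0 92 8C A7 EC 9E AE F0 AB 93 BD E5 A7 89 EE 88 9C F0 93 86 9D E9 8E B4 F0 90 8C BE.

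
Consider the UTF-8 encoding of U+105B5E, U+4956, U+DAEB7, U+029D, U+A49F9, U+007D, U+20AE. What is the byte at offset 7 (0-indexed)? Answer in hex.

0xF3

U+105B5E → 4-byte form F4 85 AD 9E at offsets 0–3.
U+4956 → 3-byte form E4 A5 96 at offsets 4–6.
U+DAEB7 → 4-byte form F3 9A BA B7 at offsets 7–10.
Offset 7 falls in char 3's range; it's byte 1 of F3 9A BA B7 = 0xF3.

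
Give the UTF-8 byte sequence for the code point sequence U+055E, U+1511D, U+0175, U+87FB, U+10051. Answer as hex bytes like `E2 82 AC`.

D5 9E F0 95 84 9D C5 B5 E8 9F BB F0 90 81 91

U+055E: 2-byte form → D5 9E.
U+1511D: 4-byte form → F0 95 84 9D.
U+0175: 2-byte form → C5 B5.
U+87FB: 3-byte form → E8 9F BB.
U+10051: 4-byte form → F0 90 81 91.
Concatenated (15 bytes): D5 9E F0 95 84 9D C5 B5 E8 9F BB F0 90 81 91.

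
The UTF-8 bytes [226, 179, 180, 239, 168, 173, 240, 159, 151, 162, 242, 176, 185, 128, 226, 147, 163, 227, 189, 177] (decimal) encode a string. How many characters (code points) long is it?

6

Byte at offset 0: 0xE2 = 11100010 → 3-byte char (#1). Advance 3.
Byte at offset 3: 0xEF = 11101111 → 3-byte char (#2). Advance 3.
Byte at offset 6: 0xF0 = 11110000 → 4-byte char (#3). Advance 4.
Byte at offset 10: 0xF2 = 11110010 → 4-byte char (#4). Advance 4.
Byte at offset 14: 0xE2 = 11100010 → 3-byte char (#5). Advance 3.
Byte at offset 17: 0xE3 = 11100011 → 3-byte char (#6). Advance 3.
Reached end at offset 20 after 6 code points.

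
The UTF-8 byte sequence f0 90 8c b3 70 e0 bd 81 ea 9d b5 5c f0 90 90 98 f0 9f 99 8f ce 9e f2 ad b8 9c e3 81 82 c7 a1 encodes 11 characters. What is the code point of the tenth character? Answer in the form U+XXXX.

U+3042

Offset 0: leading byte 0xF0 = 11110000 → 4-byte char #1 = F0 90 8C B3.
Offset 4: leading byte 0x70 = 01110000 → 1-byte char #2 = 70.
Offset 5: leading byte 0xE0 = 11100000 → 3-byte char #3 = E0 BD 81.
Offset 8: leading byte 0xEA = 11101010 → 3-byte char #4 = EA 9D B5.
Offset 11: leading byte 0x5C = 01011100 → 1-byte char #5 = 5C.
Offset 12: leading byte 0xF0 = 11110000 → 4-byte char #6 = F0 90 90 98.
Offset 16: leading byte 0xF0 = 11110000 → 4-byte char #7 = F0 9F 99 8F.
Offset 20: leading byte 0xCE = 11001110 → 2-byte char #8 = CE 9E.
Offset 22: leading byte 0xF2 = 11110010 → 4-byte char #9 = F2 AD B8 9C.
Offset 26: leading byte 0xE3 = 11100011 → 3-byte char #10 = E3 81 82.
Leading byte 0xE3 = 11100011 matches 1110xxxx → 3-byte sequence.
Byte 1: 0xE3 = 11100011, payload 0011 (4 bits).
Byte 2: 0x81 = 10000001 (10xxxxxx ✓), payload 000001.
Byte 3: 0x82 = 10000010 (10xxxxxx ✓), payload 000010.
Concatenate: 0011000001000010 = 0x3042 (16 bits → U+3042).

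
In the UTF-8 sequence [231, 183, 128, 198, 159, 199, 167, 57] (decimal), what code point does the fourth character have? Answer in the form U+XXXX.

U+0039

Offset 0: leading byte 0xE7 = 11100111 → 3-byte char #1 = E7 B7 80.
Offset 3: leading byte 0xC6 = 11000110 → 2-byte char #2 = C6 9F.
Offset 5: leading byte 0xC7 = 11000111 → 2-byte char #3 = C7 A7.
Offset 7: leading byte 0x39 = 00111001 → 1-byte char #4 = 39.
Leading byte 0x39 = 00111001 matches 0xxxxxxx → 1-byte sequence.
Byte 1: 0x39 = 00111001, payload 0111001 (7 bits).
Concatenate: 0111001 = 0x39 (7 bits → U+0039).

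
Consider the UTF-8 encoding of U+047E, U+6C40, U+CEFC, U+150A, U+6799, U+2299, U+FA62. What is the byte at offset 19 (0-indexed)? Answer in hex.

0xA2

U+047E → 2-byte form D1 BE at offsets 0–1.
U+6C40 → 3-byte form E6 B1 80 at offsets 2–4.
U+CEFC → 3-byte form EC BB BC at offsets 5–7.
U+150A → 3-byte form E1 94 8A at offsets 8–10.
U+6799 → 3-byte form E6 9E 99 at offsets 11–13.
U+2299 → 3-byte form E2 8A 99 at offsets 14–16.
U+FA62 → 3-byte form EF A9 A2 at offsets 17–19.
Offset 19 falls in char 7's range; it's byte 3 of EF A9 A2 = 0xA2.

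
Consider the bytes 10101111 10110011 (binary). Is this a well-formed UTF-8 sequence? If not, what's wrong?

invalid (continuation byte with no leading byte)

Byte 0xAF = 10101111 has the form 10xxxxxx — a continuation byte — but there is no preceding leading byte.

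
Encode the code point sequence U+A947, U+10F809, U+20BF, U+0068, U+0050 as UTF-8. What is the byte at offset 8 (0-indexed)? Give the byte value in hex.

0x82

U+A947 → 3-byte form EA A5 87 at offsets 0–2.
U+10F809 → 4-byte form F4 8F A0 89 at offsets 3–6.
U+20BF → 3-byte form E2 82 BF at offsets 7–9.
Offset 8 falls in char 3's range; it's byte 2 of E2 82 BF = 0x82.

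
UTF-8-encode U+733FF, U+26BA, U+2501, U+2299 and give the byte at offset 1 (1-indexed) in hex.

0xF1

1-indexed offset 1 is 0-indexed offset 0.
U+733FF → 4-byte form F1 B3 8F BF at offsets 0–3.
Offset 0 falls in char 1's range; it's byte 1 of F1 B3 8F BF = 0xF1.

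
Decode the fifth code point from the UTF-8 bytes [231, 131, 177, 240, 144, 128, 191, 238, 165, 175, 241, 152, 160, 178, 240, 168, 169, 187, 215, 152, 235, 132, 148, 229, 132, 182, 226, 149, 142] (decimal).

U+28A7B

Offset 0: leading byte 0xE7 = 11100111 → 3-byte char #1 = E7 83 B1.
Offset 3: leading byte 0xF0 = 11110000 → 4-byte char #2 = F0 90 80 BF.
Offset 7: leading byte 0xEE = 11101110 → 3-byte char #3 = EE A5 AF.
Offset 10: leading byte 0xF1 = 11110001 → 4-byte char #4 = F1 98 A0 B2.
Offset 14: leading byte 0xF0 = 11110000 → 4-byte char #5 = F0 A8 A9 BB.
Leading byte 0xF0 = 11110000 matches 11110xxx → 4-byte sequence.
Byte 1: 0xF0 = 11110000, payload 000 (3 bits).
Byte 2: 0xA8 = 10101000 (10xxxxxx ✓), payload 101000.
Byte 3: 0xA9 = 10101001 (10xxxxxx ✓), payload 101001.
Byte 4: 0xBB = 10111011 (10xxxxxx ✓), payload 111011.
Concatenate: 000101000101001111011 = 0x28A7B (21 bits → U+28A7B).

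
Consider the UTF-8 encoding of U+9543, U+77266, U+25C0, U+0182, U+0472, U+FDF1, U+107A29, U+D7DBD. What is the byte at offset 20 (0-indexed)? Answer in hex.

U+9543 → 3-byte form E9 95 83 at offsets 0–2.
U+77266 → 4-byte form F1 B7 89 A6 at offsets 3–6.
U+25C0 → 3-byte form E2 97 80 at offsets 7–9.
U+0182 → 2-byte form C6 82 at offsets 10–11.
U+0472 → 2-byte form D1 B2 at offsets 12–13.
U+FDF1 → 3-byte form EF B7 B1 at offsets 14–16.
U+107A29 → 4-byte form F4 87 A8 A9 at offsets 17–20.
Offset 20 falls in char 7's range; it's byte 4 of F4 87 A8 A9 = 0xA9.

0xA9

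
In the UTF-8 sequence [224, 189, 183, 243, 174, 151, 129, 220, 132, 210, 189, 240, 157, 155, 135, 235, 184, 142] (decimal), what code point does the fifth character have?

Offset 0: leading byte 0xE0 = 11100000 → 3-byte char #1 = E0 BD B7.
Offset 3: leading byte 0xF3 = 11110011 → 4-byte char #2 = F3 AE 97 81.
Offset 7: leading byte 0xDC = 11011100 → 2-byte char #3 = DC 84.
Offset 9: leading byte 0xD2 = 11010010 → 2-byte char #4 = D2 BD.
Offset 11: leading byte 0xF0 = 11110000 → 4-byte char #5 = F0 9D 9B 87.
Leading byte 0xF0 = 11110000 matches 11110xxx → 4-byte sequence.
Byte 1: 0xF0 = 11110000, payload 000 (3 bits).
Byte 2: 0x9D = 10011101 (10xxxxxx ✓), payload 011101.
Byte 3: 0x9B = 10011011 (10xxxxxx ✓), payload 011011.
Byte 4: 0x87 = 10000111 (10xxxxxx ✓), payload 000111.
Concatenate: 000011101011011000111 = 0x1D6C7 (21 bits → U+1D6C7).

U+1D6C7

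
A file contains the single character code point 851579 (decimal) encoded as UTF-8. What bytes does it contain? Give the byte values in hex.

F3 8F B9 BB

U+CFE7B = 0xCFE7B = 851579 decimal. In range U+10000–U+10FFFF → 4-byte form: 11110xxx 10xxxxxx 10xxxxxx 10xxxxxx.
Binary (21 bits): 011001111111001111011.
Split 3+6+6+6: 011 | 001111 | 111001 | 111011.
Byte 1: 11110011 = 0xF3.
Byte 2: 10001111 = 0x8F.
Byte 3: 10111001 = 0xB9.
Byte 4: 10111011 = 0xBB.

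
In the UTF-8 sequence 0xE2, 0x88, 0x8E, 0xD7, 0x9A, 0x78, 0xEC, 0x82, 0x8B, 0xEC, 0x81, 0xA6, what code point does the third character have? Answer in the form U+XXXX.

Offset 0: leading byte 0xE2 = 11100010 → 3-byte char #1 = E2 88 8E.
Offset 3: leading byte 0xD7 = 11010111 → 2-byte char #2 = D7 9A.
Offset 5: leading byte 0x78 = 01111000 → 1-byte char #3 = 78.
Leading byte 0x78 = 01111000 matches 0xxxxxxx → 1-byte sequence.
Byte 1: 0x78 = 01111000, payload 1111000 (7 bits).
Concatenate: 1111000 = 0x78 (7 bits → U+0078).

U+0078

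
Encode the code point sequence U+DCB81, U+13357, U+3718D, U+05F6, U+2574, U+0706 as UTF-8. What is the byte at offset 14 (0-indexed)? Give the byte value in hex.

0xE2

U+DCB81 → 4-byte form F3 9C AE 81 at offsets 0–3.
U+13357 → 4-byte form F0 93 8D 97 at offsets 4–7.
U+3718D → 4-byte form F0 B7 86 8D at offsets 8–11.
U+05F6 → 2-byte form D7 B6 at offsets 12–13.
U+2574 → 3-byte form E2 95 B4 at offsets 14–16.
Offset 14 falls in char 5's range; it's byte 1 of E2 95 B4 = 0xE2.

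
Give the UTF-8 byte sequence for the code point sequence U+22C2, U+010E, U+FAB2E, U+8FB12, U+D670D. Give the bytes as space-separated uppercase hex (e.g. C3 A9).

U+22C2: 3-byte form → E2 8B 82.
U+010E: 2-byte form → C4 8E.
U+FAB2E: 4-byte form → F3 BA AC AE.
U+8FB12: 4-byte form → F2 8F AC 92.
U+D670D: 4-byte form → F3 96 9C 8D.
Concatenated (17 bytes): E2 8B 82 C4 8E F3 BA AC AE F2 8F AC 92 F3 96 9C 8D.

E2 8B 82 C4 8E F3 BA AC AE F2 8F AC 92 F3 96 9C 8D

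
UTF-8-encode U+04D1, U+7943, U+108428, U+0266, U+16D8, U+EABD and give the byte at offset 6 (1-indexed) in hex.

1-indexed offset 6 is 0-indexed offset 5.
U+04D1 → 2-byte form D3 91 at offsets 0–1.
U+7943 → 3-byte form E7 A5 83 at offsets 2–4.
U+108428 → 4-byte form F4 88 90 A8 at offsets 5–8.
Offset 5 falls in char 3's range; it's byte 1 of F4 88 90 A8 = 0xF4.

0xF4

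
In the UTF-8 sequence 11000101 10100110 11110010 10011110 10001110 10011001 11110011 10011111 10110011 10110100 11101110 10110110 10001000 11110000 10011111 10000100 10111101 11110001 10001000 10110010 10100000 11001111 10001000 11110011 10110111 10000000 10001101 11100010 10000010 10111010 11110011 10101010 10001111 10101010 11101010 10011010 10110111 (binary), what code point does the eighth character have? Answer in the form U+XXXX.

U+F700D

Offset 0: leading byte 0xC5 = 11000101 → 2-byte char #1 = C5 A6.
Offset 2: leading byte 0xF2 = 11110010 → 4-byte char #2 = F2 9E 8E 99.
Offset 6: leading byte 0xF3 = 11110011 → 4-byte char #3 = F3 9F B3 B4.
Offset 10: leading byte 0xEE = 11101110 → 3-byte char #4 = EE B6 88.
Offset 13: leading byte 0xF0 = 11110000 → 4-byte char #5 = F0 9F 84 BD.
Offset 17: leading byte 0xF1 = 11110001 → 4-byte char #6 = F1 88 B2 A0.
Offset 21: leading byte 0xCF = 11001111 → 2-byte char #7 = CF 88.
Offset 23: leading byte 0xF3 = 11110011 → 4-byte char #8 = F3 B7 80 8D.
Leading byte 0xF3 = 11110011 matches 11110xxx → 4-byte sequence.
Byte 1: 0xF3 = 11110011, payload 011 (3 bits).
Byte 2: 0xB7 = 10110111 (10xxxxxx ✓), payload 110111.
Byte 3: 0x80 = 10000000 (10xxxxxx ✓), payload 000000.
Byte 4: 0x8D = 10001101 (10xxxxxx ✓), payload 001101.
Concatenate: 011110111000000001101 = 0xF700D (21 bits → U+F700D).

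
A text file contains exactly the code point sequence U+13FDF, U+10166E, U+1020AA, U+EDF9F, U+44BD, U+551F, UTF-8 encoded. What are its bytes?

F0 93 BF 9F F4 81 99 AE F4 82 82 AA F3 AD BE 9F E4 92 BD E5 94 9F

U+13FDF: 4-byte form → F0 93 BF 9F.
U+10166E: 4-byte form → F4 81 99 AE.
U+1020AA: 4-byte form → F4 82 82 AA.
U+EDF9F: 4-byte form → F3 AD BE 9F.
U+44BD: 3-byte form → E4 92 BD.
U+551F: 3-byte form → E5 94 9F.
Concatenated (22 bytes): F0 93 BF 9F F4 81 99 AE F4 82 82 AA F3 AD BE 9F E4 92 BD E5 94 9F.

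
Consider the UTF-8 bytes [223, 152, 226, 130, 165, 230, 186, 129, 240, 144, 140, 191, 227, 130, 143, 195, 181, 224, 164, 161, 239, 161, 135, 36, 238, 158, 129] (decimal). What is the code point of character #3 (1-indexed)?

Offset 0: leading byte 0xDF = 11011111 → 2-byte char #1 = DF 98.
Offset 2: leading byte 0xE2 = 11100010 → 3-byte char #2 = E2 82 A5.
Offset 5: leading byte 0xE6 = 11100110 → 3-byte char #3 = E6 BA 81.
Leading byte 0xE6 = 11100110 matches 1110xxxx → 3-byte sequence.
Byte 1: 0xE6 = 11100110, payload 0110 (4 bits).
Byte 2: 0xBA = 10111010 (10xxxxxx ✓), payload 111010.
Byte 3: 0x81 = 10000001 (10xxxxxx ✓), payload 000001.
Concatenate: 0110111010000001 = 0x6E81 (16 bits → U+6E81).

U+6E81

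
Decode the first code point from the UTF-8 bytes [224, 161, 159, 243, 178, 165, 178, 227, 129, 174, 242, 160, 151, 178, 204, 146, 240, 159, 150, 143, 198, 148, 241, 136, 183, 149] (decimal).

Offset 0: leading byte 0xE0 = 11100000 → 3-byte char #1 = E0 A1 9F.
Leading byte 0xE0 = 11100000 matches 1110xxxx → 3-byte sequence.
Byte 1: 0xE0 = 11100000, payload 0000 (4 bits).
Byte 2: 0xA1 = 10100001 (10xxxxxx ✓), payload 100001.
Byte 3: 0x9F = 10011111 (10xxxxxx ✓), payload 011111.
Concatenate: 0000100001011111 = 0x85F (16 bits → U+085F).

U+085F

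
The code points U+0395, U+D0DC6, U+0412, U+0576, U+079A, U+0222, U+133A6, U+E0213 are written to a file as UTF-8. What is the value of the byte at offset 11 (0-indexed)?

U+0395 → 2-byte form CE 95 at offsets 0–1.
U+D0DC6 → 4-byte form F3 90 B7 86 at offsets 2–5.
U+0412 → 2-byte form D0 92 at offsets 6–7.
U+0576 → 2-byte form D5 B6 at offsets 8–9.
U+079A → 2-byte form DE 9A at offsets 10–11.
Offset 11 falls in char 5's range; it's byte 2 of DE 9A = 0x9A.

0x9A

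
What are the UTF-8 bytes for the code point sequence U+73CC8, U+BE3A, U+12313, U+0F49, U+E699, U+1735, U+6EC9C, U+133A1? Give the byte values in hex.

U+73CC8: 4-byte form → F1 B3 B3 88.
U+BE3A: 3-byte form → EB B8 BA.
U+12313: 4-byte form → F0 92 8C 93.
U+0F49: 3-byte form → E0 BD 89.
U+E699: 3-byte form → EE 9A 99.
U+1735: 3-byte form → E1 9C B5.
U+6EC9C: 4-byte form → F1 AE B2 9C.
U+133A1: 4-byte form → F0 93 8E A1.
Concatenated (28 bytes): F1 B3 B3 88 EB B8 BA F0 92 8C 93 E0 BD 89 EE 9A 99 E1 9C B5 F1 AE B2 9C F0 93 8E A1.

F1 B3 B3 88 EB B8 BA F0 92 8C 93 E0 BD 89 EE 9A 99 E1 9C B5 F1 AE B2 9C F0 93 8E A1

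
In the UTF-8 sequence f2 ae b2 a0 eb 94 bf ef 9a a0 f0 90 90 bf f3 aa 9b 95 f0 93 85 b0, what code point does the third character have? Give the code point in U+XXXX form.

U+F6A0

Offset 0: leading byte 0xF2 = 11110010 → 4-byte char #1 = F2 AE B2 A0.
Offset 4: leading byte 0xEB = 11101011 → 3-byte char #2 = EB 94 BF.
Offset 7: leading byte 0xEF = 11101111 → 3-byte char #3 = EF 9A A0.
Leading byte 0xEF = 11101111 matches 1110xxxx → 3-byte sequence.
Byte 1: 0xEF = 11101111, payload 1111 (4 bits).
Byte 2: 0x9A = 10011010 (10xxxxxx ✓), payload 011010.
Byte 3: 0xA0 = 10100000 (10xxxxxx ✓), payload 100000.
Concatenate: 1111011010100000 = 0xF6A0 (16 bits → U+F6A0).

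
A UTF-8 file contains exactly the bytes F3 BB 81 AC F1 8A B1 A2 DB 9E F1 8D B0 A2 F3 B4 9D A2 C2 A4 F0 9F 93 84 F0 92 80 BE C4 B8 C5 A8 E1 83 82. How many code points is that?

11

Byte at offset 0: 0xF3 = 11110011 → 4-byte char (#1). Advance 4.
Byte at offset 4: 0xF1 = 11110001 → 4-byte char (#2). Advance 4.
Byte at offset 8: 0xDB = 11011011 → 2-byte char (#3). Advance 2.
Byte at offset 10: 0xF1 = 11110001 → 4-byte char (#4). Advance 4.
Byte at offset 14: 0xF3 = 11110011 → 4-byte char (#5). Advance 4.
Byte at offset 18: 0xC2 = 11000010 → 2-byte char (#6). Advance 2.
Byte at offset 20: 0xF0 = 11110000 → 4-byte char (#7). Advance 4.
Byte at offset 24: 0xF0 = 11110000 → 4-byte char (#8). Advance 4.
Byte at offset 28: 0xC4 = 11000100 → 2-byte char (#9). Advance 2.
Byte at offset 30: 0xC5 = 11000101 → 2-byte char (#10). Advance 2.
Byte at offset 32: 0xE1 = 11100001 → 3-byte char (#11). Advance 3.
Reached end at offset 35 after 11 code points.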